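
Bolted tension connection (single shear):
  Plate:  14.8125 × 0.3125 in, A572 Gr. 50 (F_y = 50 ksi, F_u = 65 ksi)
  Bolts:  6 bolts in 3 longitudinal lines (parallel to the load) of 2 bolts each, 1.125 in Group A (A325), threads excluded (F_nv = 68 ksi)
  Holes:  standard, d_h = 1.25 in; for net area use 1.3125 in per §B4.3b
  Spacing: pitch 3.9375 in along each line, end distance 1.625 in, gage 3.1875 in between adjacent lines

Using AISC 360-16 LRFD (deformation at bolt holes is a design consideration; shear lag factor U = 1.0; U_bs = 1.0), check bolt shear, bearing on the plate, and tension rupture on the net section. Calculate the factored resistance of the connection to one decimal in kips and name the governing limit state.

165.7 kips (net-section rupture governs)

Bolt shear: A_b = π(1.125)²/4 = 0.99402 in². φR_n = 0.75 × 68 × 0.99402 × 6 × 1 = 304.2 kips.
Bearing (0.3125 in plate, F_u = 65 ksi): end bolts L_c = 1.625 − 1.25/2 = 1, R_n = min(1.2×1×0.3125×65, 2.4×1.125×0.3125×65) = 24.375 kips/bolt; interior L_c = 3.9375 − 1.25 = 2.6875, R_n = 54.844 kips/bolt. φR_n = 0.75 × (3×24.375 + 3×54.844) = 178.2 kips.
Tension rupture (net): A_n = (14.8125 − 3×1.3125)×0.3125 = 3.3984 in² (U = 1.0, A_e = A_n). φR_n = 0.75 × 65 × 3.3984 = 165.7 kips.
Governing: min(304.2, 178.2, 165.7) = 165.7 kips → net-section rupture.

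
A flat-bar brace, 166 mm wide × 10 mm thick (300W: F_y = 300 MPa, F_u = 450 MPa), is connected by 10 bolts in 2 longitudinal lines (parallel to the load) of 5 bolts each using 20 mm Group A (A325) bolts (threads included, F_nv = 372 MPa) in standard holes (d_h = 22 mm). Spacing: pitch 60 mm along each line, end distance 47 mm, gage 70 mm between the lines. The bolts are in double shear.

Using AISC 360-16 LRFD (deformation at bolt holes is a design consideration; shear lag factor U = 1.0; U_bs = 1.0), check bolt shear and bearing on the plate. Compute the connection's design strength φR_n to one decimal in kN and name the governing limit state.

1522.8 kN (bearing governs)

Bolt shear: A_b = π(20)²/4 = 314.16 mm². φR_n = 0.75 × 372 × 314.16 × 10 × 2 = 1753.0 kN.
Bearing (10 mm plate, F_u = 450 MPa): end bolts L_c = 47 − 22/2 = 36, R_n = min(1.2×36×10×450, 2.4×20×10×450) = 194.4 kN/bolt; interior L_c = 60 − 22 = 38, R_n = 205.2 kN/bolt. φR_n = 0.75 × (2×194.4 + 8×205.2) = 1522.8 kN.
Governing: min(1753.0, 1522.8) = 1522.8 kN → bearing.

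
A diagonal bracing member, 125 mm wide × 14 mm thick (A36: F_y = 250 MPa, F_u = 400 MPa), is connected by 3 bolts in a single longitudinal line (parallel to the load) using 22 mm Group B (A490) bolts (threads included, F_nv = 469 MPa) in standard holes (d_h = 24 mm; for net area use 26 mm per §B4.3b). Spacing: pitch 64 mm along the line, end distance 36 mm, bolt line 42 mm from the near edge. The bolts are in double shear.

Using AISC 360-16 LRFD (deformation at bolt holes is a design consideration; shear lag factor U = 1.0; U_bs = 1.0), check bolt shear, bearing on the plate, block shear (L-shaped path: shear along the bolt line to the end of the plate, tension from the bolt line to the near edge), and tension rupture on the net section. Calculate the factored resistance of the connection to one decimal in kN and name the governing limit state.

371.3 kN (block shear governs)

Bolt shear: A_b = π(22)²/4 = 380.13 mm². φR_n = 0.75 × 469 × 380.13 × 3 × 2 = 802.3 kN.
Bearing (14 mm plate, F_u = 400 MPa): end bolts L_c = 36 − 24/2 = 24, R_n = min(1.2×24×14×400, 2.4×22×14×400) = 161.28 kN/bolt; interior L_c = 64 − 24 = 40, R_n = 268.8 kN/bolt. φR_n = 0.75 × (1×161.28 + 2×268.8) = 524.2 kN.
Block shear: shear path 1×[36+2×64] = 1×164 mm, A_gv = 2296, A_nv = 1×(164 − 2.5×26)×14 = 1386 mm²; tension to near edge: (42 − 0.5×26)×14 = 406 mm². R_n = min(0.6×400×1386, 0.6×250×2296) + 1.0×400×406 = min(332.64, 344.4) + 162.4 = 495.04 kN. φR_n = 0.75 × 495.04 = 371.3 kN.
Tension rupture (net): A_n = (125 − 1×26)×14 = 1386 mm² (U = 1.0, A_e = A_n). φR_n = 0.75 × 400 × 1386 = 415.8 kN.
Governing: min(802.3, 524.2, 371.3, 415.8) = 371.3 kN → block shear.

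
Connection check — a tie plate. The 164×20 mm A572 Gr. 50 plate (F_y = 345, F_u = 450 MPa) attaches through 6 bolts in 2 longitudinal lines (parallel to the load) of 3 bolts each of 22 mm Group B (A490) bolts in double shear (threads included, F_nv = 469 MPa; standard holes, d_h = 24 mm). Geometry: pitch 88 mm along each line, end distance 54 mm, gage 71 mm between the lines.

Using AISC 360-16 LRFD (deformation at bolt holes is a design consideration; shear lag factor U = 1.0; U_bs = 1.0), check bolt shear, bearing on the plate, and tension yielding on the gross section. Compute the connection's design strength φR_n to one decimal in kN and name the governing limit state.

Bolt shear: A_b = π(22)²/4 = 380.13 mm². φR_n = 0.75 × 469 × 380.13 × 6 × 2 = 1604.5 kN.
Bearing (20 mm plate, F_u = 450 MPa): end bolts L_c = 54 − 24/2 = 42, R_n = min(1.2×42×20×450, 2.4×22×20×450) = 453.6 kN/bolt; interior L_c = 88 − 24 = 64, R_n = 475.2 kN/bolt. φR_n = 0.75 × (2×453.6 + 4×475.2) = 2106.0 kN.
Tension yield (gross): A_g = 164×20 = 3280 mm². φR_n = 0.90 × 345 × 3280 = 1018.4 kN.
Governing: min(1604.5, 2106.0, 1018.4) = 1018.4 kN → gross-section yield.

1018.4 kN (gross-section yield governs)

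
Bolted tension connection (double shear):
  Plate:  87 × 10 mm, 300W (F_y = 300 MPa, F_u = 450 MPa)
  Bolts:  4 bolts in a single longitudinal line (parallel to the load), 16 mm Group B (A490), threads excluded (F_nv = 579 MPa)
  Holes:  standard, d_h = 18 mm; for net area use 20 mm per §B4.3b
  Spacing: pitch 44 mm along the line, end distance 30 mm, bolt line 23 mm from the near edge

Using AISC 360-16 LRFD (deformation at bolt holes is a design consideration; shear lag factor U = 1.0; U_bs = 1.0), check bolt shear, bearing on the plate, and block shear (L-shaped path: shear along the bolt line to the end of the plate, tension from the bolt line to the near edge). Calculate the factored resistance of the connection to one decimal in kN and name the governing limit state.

Bolt shear: A_b = π(16)²/4 = 201.06 mm². φR_n = 0.75 × 579 × 201.06 × 4 × 2 = 698.5 kN.
Bearing (10 mm plate, F_u = 450 MPa): end bolts L_c = 30 − 18/2 = 21, R_n = min(1.2×21×10×450, 2.4×16×10×450) = 113.4 kN/bolt; interior L_c = 44 − 18 = 26, R_n = 140.4 kN/bolt. φR_n = 0.75 × (1×113.4 + 3×140.4) = 401.0 kN.
Block shear: shear path 1×[30+3×44] = 1×162 mm, A_gv = 1620, A_nv = 1×(162 − 3.5×20)×10 = 920 mm²; tension to near edge: (23 − 0.5×20)×10 = 130 mm². R_n = min(0.6×450×920, 0.6×300×1620) + 1.0×450×130 = min(248.4, 291.6) + 58.5 = 306.9 kN. φR_n = 0.75 × 306.9 = 230.2 kN.
Governing: min(698.5, 401.0, 230.2) = 230.2 kN → block shear.

230.2 kN (block shear governs)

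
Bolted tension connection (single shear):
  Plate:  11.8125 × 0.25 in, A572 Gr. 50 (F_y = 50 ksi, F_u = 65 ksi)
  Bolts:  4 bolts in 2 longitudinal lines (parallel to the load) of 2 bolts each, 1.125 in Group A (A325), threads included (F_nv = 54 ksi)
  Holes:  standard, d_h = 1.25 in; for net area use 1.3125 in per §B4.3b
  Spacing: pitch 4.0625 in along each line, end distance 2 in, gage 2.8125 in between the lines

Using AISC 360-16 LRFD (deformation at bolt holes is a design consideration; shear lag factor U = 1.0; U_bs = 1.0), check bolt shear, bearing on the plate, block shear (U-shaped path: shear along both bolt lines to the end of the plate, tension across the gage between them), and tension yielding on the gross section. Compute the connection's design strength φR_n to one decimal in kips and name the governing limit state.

Bolt shear: A_b = π(1.125)²/4 = 0.99402 in². φR_n = 0.75 × 54 × 0.99402 × 4 × 1 = 161.0 kips.
Bearing (0.25 in plate, F_u = 65 ksi): end bolts L_c = 2 − 1.25/2 = 1.375, R_n = min(1.2×1.375×0.25×65, 2.4×1.125×0.25×65) = 26.813 kips/bolt; interior L_c = 4.0625 − 1.25 = 2.8125, R_n = 43.875 kips/bolt. φR_n = 0.75 × (2×26.813 + 2×43.875) = 106.0 kips.
Block shear: shear path 2×[2+1×4.0625] = 2×6.0625 in, A_gv = 3.0313, A_nv = 2×(6.0625 − 1.5×1.3125)×0.25 = 2.0469 in²; tension across gage: (2.8125 − 1×1.3125)×0.25 = 0.375 in². R_n = min(0.6×65×2.0469, 0.6×50×3.0313) + 1.0×65×0.375 = min(79.829, 90.939) + 24.375 = 104.2 kips. φR_n = 0.75 × 104.2 = 78.2 kips.
Tension yield (gross): A_g = 11.8125×0.25 = 2.9531 in². φR_n = 0.90 × 50 × 2.9531 = 132.9 kips.
Governing: min(161.0, 106.0, 78.2, 132.9) = 78.2 kips → block shear.

78.2 kips (block shear governs)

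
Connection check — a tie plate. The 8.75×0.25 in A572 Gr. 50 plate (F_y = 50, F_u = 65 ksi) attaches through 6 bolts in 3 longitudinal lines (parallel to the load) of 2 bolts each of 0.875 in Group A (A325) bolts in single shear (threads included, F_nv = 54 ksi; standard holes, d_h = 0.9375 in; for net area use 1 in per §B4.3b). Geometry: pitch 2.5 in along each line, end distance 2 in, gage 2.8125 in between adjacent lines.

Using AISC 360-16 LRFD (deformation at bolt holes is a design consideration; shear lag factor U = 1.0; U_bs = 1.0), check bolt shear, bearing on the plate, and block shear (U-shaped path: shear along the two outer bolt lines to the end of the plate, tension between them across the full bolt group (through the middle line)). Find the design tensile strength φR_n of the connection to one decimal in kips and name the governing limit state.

Bolt shear: A_b = π(0.875)²/4 = 0.60132 in². φR_n = 0.75 × 54 × 0.60132 × 6 × 1 = 146.1 kips.
Bearing (0.25 in plate, F_u = 65 ksi): end bolts L_c = 2 − 0.9375/2 = 1.53125, R_n = min(1.2×1.53125×0.25×65, 2.4×0.875×0.25×65) = 29.859 kips/bolt; interior L_c = 2.5 − 0.9375 = 1.5625, R_n = 30.469 kips/bolt. φR_n = 0.75 × (3×29.859 + 3×30.469) = 135.7 kips.
Block shear: shear path 2×[2+1×2.5] = 2×4.5 in, A_gv = 2.25, A_nv = 2×(4.5 − 1.5×1)×0.25 = 1.5 in²; tension across gage: (5.625 − 2×1)×0.25 = 0.90625 in². R_n = min(0.6×65×1.5, 0.6×50×2.25) + 1.0×65×0.90625 = min(58.5, 67.5) + 58.906 = 117.41 kips. φR_n = 0.75 × 117.41 = 88.1 kips.
Governing: min(146.1, 135.7, 88.1) = 88.1 kips → block shear.

88.1 kips (block shear governs)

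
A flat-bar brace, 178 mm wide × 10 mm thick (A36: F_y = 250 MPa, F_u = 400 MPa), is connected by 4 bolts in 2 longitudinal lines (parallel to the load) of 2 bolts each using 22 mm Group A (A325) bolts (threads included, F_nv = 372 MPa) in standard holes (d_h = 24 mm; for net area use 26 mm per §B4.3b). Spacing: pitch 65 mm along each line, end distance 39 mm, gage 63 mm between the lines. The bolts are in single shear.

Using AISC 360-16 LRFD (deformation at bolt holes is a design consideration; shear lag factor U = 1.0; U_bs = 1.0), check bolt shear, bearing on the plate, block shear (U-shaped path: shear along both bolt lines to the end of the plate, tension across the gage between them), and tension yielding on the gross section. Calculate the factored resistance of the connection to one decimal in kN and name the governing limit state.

345.0 kN (block shear governs)

Bolt shear: A_b = π(22)²/4 = 380.13 mm². φR_n = 0.75 × 372 × 380.13 × 4 × 1 = 424.2 kN.
Bearing (10 mm plate, F_u = 400 MPa): end bolts L_c = 39 − 24/2 = 27, R_n = min(1.2×27×10×400, 2.4×22×10×400) = 129.6 kN/bolt; interior L_c = 65 − 24 = 41, R_n = 196.8 kN/bolt. φR_n = 0.75 × (2×129.6 + 2×196.8) = 489.6 kN.
Block shear: shear path 2×[39+1×65] = 2×104 mm, A_gv = 2080, A_nv = 2×(104 − 1.5×26)×10 = 1300 mm²; tension across gage: (63 − 1×26)×10 = 370 mm². R_n = min(0.6×400×1300, 0.6×250×2080) + 1.0×400×370 = min(312, 312) + 148 = 460 kN. φR_n = 0.75 × 460 = 345.0 kN.
Tension yield (gross): A_g = 178×10 = 1780 mm². φR_n = 0.90 × 250 × 1780 = 400.5 kN.
Governing: min(424.2, 489.6, 345.0, 400.5) = 345.0 kN → block shear.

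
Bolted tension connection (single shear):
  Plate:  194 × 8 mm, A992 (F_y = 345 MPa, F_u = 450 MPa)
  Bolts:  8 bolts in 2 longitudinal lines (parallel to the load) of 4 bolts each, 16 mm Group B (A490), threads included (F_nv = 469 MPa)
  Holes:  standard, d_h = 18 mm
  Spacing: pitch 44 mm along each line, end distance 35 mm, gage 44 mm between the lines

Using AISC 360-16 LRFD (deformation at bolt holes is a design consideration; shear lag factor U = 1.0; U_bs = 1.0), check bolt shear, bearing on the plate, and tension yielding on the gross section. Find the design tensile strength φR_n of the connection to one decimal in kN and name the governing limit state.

Bolt shear: A_b = π(16)²/4 = 201.06 mm². φR_n = 0.75 × 469 × 201.06 × 8 × 1 = 565.8 kN.
Bearing (8 mm plate, F_u = 450 MPa): end bolts L_c = 35 − 18/2 = 26, R_n = min(1.2×26×8×450, 2.4×16×8×450) = 112.32 kN/bolt; interior L_c = 44 − 18 = 26, R_n = 112.32 kN/bolt. φR_n = 0.75 × (2×112.32 + 6×112.32) = 673.9 kN.
Tension yield (gross): A_g = 194×8 = 1552 mm². φR_n = 0.90 × 345 × 1552 = 481.9 kN.
Governing: min(565.8, 673.9, 481.9) = 481.9 kN → gross-section yield.

481.9 kN (gross-section yield governs)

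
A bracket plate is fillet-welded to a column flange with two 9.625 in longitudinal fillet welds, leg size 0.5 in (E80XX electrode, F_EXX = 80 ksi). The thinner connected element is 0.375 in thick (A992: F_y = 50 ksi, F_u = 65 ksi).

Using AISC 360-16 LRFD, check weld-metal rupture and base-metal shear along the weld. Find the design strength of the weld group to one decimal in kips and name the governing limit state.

Weld metal: throat = 0.707×0.5 = 0.3535 in, L = 2×9.625 = 19.25 in. φR_n = 0.75 × 0.6 × 80 × 0.3535 × 19.25 = 245.0 kips.
Base metal shear (0.375 in plate): yield φR_n = 1.0×0.6×50×0.375×19.25 = 216.6 kips; rupture φR_n = 0.75×0.6×65×0.375×19.25 = 211.1 kips; take 211.1 kips (rupture).
Governing: min(245.0, 211.1) = 211.1 kips → base-metal shear.

211.1 kips (base-metal shear governs)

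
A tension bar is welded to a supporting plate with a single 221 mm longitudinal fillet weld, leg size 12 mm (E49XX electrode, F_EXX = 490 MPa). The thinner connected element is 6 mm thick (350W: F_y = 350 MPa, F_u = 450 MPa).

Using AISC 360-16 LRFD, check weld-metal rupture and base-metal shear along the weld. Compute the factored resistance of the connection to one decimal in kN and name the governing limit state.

268.5 kN (base-metal shear governs)

Weld metal: throat = 0.707×12 = 8.484 mm, L = 221 mm. φR_n = 0.75 × 0.6 × 490 × 8.484 × 221 = 413.4 kN.
Base metal shear (6 mm plate): yield φR_n = 1.0×0.6×350×6×221 = 278.5 kN; rupture φR_n = 0.75×0.6×450×6×221 = 268.5 kN; take 268.5 kN (rupture).
Governing: min(413.4, 268.5) = 268.5 kN → base-metal shear.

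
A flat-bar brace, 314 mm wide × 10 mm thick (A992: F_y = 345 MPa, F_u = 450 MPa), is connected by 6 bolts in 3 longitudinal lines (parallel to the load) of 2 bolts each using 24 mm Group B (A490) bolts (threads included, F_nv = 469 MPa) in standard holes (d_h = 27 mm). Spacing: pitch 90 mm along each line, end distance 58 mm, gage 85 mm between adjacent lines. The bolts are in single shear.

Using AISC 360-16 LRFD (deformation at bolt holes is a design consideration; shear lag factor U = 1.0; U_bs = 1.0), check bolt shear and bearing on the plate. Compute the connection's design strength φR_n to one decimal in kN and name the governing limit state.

Bolt shear: A_b = π(24)²/4 = 452.39 mm². φR_n = 0.75 × 469 × 452.39 × 6 × 1 = 954.8 kN.
Bearing (10 mm plate, F_u = 450 MPa): end bolts L_c = 58 − 27/2 = 44.5, R_n = min(1.2×44.5×10×450, 2.4×24×10×450) = 240.3 kN/bolt; interior L_c = 90 − 27 = 63, R_n = 259.2 kN/bolt. φR_n = 0.75 × (3×240.3 + 3×259.2) = 1123.9 kN.
Governing: min(954.8, 1123.9) = 954.8 kN → bolt shear.

954.8 kN (bolt shear governs)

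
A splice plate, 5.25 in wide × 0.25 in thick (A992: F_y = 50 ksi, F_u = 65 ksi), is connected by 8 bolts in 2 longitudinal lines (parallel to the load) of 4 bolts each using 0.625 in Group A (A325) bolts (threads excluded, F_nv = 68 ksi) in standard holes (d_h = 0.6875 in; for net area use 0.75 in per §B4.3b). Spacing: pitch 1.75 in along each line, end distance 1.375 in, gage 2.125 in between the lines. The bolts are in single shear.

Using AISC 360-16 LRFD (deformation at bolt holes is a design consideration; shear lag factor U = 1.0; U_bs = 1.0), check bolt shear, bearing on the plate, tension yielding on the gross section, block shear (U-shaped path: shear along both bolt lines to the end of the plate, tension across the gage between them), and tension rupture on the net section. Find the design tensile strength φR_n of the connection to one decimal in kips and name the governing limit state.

Bolt shear: A_b = π(0.625)²/4 = 0.3068 in². φR_n = 0.75 × 68 × 0.3068 × 8 × 1 = 125.2 kips.
Bearing (0.25 in plate, F_u = 65 ksi): end bolts L_c = 1.375 − 0.6875/2 = 1.03125, R_n = min(1.2×1.03125×0.25×65, 2.4×0.625×0.25×65) = 20.109 kips/bolt; interior L_c = 1.75 − 0.6875 = 1.0625, R_n = 20.719 kips/bolt. φR_n = 0.75 × (2×20.109 + 6×20.719) = 123.4 kips.
Tension yield (gross): A_g = 5.25×0.25 = 1.3125 in². φR_n = 0.90 × 50 × 1.3125 = 59.1 kips.
Block shear: shear path 2×[1.375+3×1.75] = 2×6.625 in, A_gv = 3.3125, A_nv = 2×(6.625 − 3.5×0.75)×0.25 = 2 in²; tension across gage: (2.125 − 1×0.75)×0.25 = 0.34375 in². R_n = min(0.6×65×2, 0.6×50×3.3125) + 1.0×65×0.34375 = min(78, 99.375) + 22.344 = 100.34 kips. φR_n = 0.75 × 100.34 = 75.3 kips.
Tension rupture (net): A_n = (5.25 − 2×0.75)×0.25 = 0.9375 in² (U = 1.0, A_e = A_n). φR_n = 0.75 × 65 × 0.9375 = 45.7 kips.
Governing: min(125.2, 123.4, 59.1, 75.3, 45.7) = 45.7 kips → net-section rupture.

45.7 kips (net-section rupture governs)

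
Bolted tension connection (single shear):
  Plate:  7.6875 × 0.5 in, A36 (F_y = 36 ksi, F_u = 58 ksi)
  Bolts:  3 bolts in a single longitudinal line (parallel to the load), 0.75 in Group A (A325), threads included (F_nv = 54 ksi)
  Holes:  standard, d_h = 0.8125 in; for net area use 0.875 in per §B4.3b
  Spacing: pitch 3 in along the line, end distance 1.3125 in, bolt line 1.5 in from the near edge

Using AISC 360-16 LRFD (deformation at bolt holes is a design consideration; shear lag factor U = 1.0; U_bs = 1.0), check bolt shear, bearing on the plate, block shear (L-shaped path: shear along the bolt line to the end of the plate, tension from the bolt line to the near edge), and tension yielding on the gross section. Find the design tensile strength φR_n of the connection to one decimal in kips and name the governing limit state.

Bolt shear: A_b = π(0.75)²/4 = 0.44179 in². φR_n = 0.75 × 54 × 0.44179 × 3 × 1 = 53.7 kips.
Bearing (0.5 in plate, F_u = 58 ksi): end bolts L_c = 1.3125 − 0.8125/2 = 0.90625, R_n = min(1.2×0.90625×0.5×58, 2.4×0.75×0.5×58) = 31.538 kips/bolt; interior L_c = 3 − 0.8125 = 2.1875, R_n = 52.2 kips/bolt. φR_n = 0.75 × (1×31.538 + 2×52.2) = 102.0 kips.
Block shear: shear path 1×[1.3125+2×3] = 1×7.3125 in, A_gv = 3.6563, A_nv = 1×(7.3125 − 2.5×0.875)×0.5 = 2.5625 in²; tension to near edge: (1.5 − 0.5×0.875)×0.5 = 0.53125 in². R_n = min(0.6×58×2.5625, 0.6×36×3.6563) + 1.0×58×0.53125 = min(89.175, 78.976) + 30.813 = 109.79 kips. φR_n = 0.75 × 109.79 = 82.3 kips.
Tension yield (gross): A_g = 7.6875×0.5 = 3.8438 in². φR_n = 0.90 × 36 × 3.8438 = 124.5 kips.
Governing: min(53.7, 102.0, 82.3, 124.5) = 53.7 kips → bolt shear.

53.7 kips (bolt shear governs)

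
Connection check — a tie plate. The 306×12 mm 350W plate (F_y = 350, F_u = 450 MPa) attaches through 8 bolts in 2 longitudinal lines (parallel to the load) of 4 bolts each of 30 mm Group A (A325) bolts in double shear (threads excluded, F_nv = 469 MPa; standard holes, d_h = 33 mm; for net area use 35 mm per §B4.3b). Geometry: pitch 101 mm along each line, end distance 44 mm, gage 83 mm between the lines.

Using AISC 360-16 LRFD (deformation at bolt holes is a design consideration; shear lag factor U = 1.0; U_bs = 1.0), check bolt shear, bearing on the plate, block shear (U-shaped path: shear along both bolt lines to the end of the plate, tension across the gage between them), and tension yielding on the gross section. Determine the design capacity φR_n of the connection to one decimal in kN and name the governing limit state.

1156.7 kN (gross-section yield governs)

Bolt shear: A_b = π(30)²/4 = 706.86 mm². φR_n = 0.75 × 469 × 706.86 × 8 × 2 = 3978.2 kN.
Bearing (12 mm plate, F_u = 450 MPa): end bolts L_c = 44 − 33/2 = 27.5, R_n = min(1.2×27.5×12×450, 2.4×30×12×450) = 178.2 kN/bolt; interior L_c = 101 − 33 = 68, R_n = 388.8 kN/bolt. φR_n = 0.75 × (2×178.2 + 6×388.8) = 2016.9 kN.
Block shear: shear path 2×[44+3×101] = 2×347 mm, A_gv = 8328, A_nv = 2×(347 − 3.5×35)×12 = 5388 mm²; tension across gage: (83 − 1×35)×12 = 576 mm². R_n = min(0.6×450×5388, 0.6×350×8328) + 1.0×450×576 = min(1454.8, 1748.9) + 259.2 = 1714 kN. φR_n = 0.75 × 1714 = 1285.5 kN.
Tension yield (gross): A_g = 306×12 = 3672 mm². φR_n = 0.90 × 350 × 3672 = 1156.7 kN.
Governing: min(3978.2, 2016.9, 1285.5, 1156.7) = 1156.7 kN → gross-section yield.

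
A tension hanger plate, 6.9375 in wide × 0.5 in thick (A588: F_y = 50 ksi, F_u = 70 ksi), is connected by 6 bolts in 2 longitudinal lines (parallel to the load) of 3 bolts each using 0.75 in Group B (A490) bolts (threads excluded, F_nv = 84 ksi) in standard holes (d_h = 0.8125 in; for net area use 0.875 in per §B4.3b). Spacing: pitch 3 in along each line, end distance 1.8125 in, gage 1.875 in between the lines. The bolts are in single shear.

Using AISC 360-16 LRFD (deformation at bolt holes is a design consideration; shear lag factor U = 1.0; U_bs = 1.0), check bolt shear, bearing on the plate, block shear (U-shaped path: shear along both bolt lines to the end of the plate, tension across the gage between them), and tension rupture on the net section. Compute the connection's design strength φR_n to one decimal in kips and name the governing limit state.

Bolt shear: A_b = π(0.75)²/4 = 0.44179 in². φR_n = 0.75 × 84 × 0.44179 × 6 × 1 = 167.0 kips.
Bearing (0.5 in plate, F_u = 70 ksi): end bolts L_c = 1.8125 − 0.8125/2 = 1.40625, R_n = min(1.2×1.40625×0.5×70, 2.4×0.75×0.5×70) = 59.063 kips/bolt; interior L_c = 3 − 0.8125 = 2.1875, R_n = 63 kips/bolt. φR_n = 0.75 × (2×59.063 + 4×63) = 277.6 kips.
Block shear: shear path 2×[1.8125+2×3] = 2×7.8125 in, A_gv = 7.8125, A_nv = 2×(7.8125 − 2.5×0.875)×0.5 = 5.625 in²; tension across gage: (1.875 − 1×0.875)×0.5 = 0.5 in². R_n = min(0.6×70×5.625, 0.6×50×7.8125) + 1.0×70×0.5 = min(236.25, 234.38) + 35 = 269.38 kips. φR_n = 0.75 × 269.38 = 202.0 kips.
Tension rupture (net): A_n = (6.9375 − 2×0.875)×0.5 = 2.5938 in² (U = 1.0, A_e = A_n). φR_n = 0.75 × 70 × 2.5938 = 136.2 kips.
Governing: min(167.0, 277.6, 202.0, 136.2) = 136.2 kips → net-section rupture.

136.2 kips (net-section rupture governs)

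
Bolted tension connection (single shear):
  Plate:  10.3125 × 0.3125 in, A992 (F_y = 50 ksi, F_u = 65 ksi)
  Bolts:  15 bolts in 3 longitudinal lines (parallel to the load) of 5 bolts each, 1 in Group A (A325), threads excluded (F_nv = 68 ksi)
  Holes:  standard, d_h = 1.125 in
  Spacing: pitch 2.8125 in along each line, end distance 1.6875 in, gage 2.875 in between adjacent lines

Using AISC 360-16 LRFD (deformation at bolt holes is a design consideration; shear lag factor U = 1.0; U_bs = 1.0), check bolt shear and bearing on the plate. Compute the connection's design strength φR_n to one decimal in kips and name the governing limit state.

Bolt shear: A_b = π(1)²/4 = 0.7854 in². φR_n = 0.75 × 68 × 0.7854 × 15 × 1 = 600.8 kips.
Bearing (0.3125 in plate, F_u = 65 ksi): end bolts L_c = 1.6875 − 1.125/2 = 1.125, R_n = min(1.2×1.125×0.3125×65, 2.4×1×0.3125×65) = 27.422 kips/bolt; interior L_c = 2.8125 − 1.125 = 1.6875, R_n = 41.133 kips/bolt. φR_n = 0.75 × (3×27.422 + 12×41.133) = 431.9 kips.
Governing: min(600.8, 431.9) = 431.9 kips → bearing.

431.9 kips (bearing governs)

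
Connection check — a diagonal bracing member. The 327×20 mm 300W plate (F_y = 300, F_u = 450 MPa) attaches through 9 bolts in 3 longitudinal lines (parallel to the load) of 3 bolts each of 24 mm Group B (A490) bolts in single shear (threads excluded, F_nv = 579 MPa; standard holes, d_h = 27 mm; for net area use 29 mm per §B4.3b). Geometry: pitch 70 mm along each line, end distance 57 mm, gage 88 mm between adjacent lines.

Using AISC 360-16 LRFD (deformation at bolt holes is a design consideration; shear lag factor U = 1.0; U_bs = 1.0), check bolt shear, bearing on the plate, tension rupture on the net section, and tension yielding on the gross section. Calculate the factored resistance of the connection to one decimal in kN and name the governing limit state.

Bolt shear: A_b = π(24)²/4 = 452.39 mm². φR_n = 0.75 × 579 × 452.39 × 9 × 1 = 1768.1 kN.
Bearing (20 mm plate, F_u = 450 MPa): end bolts L_c = 57 − 27/2 = 43.5, R_n = min(1.2×43.5×20×450, 2.4×24×20×450) = 469.8 kN/bolt; interior L_c = 70 − 27 = 43, R_n = 464.4 kN/bolt. φR_n = 0.75 × (3×469.8 + 6×464.4) = 3146.9 kN.
Tension rupture (net): A_n = (327 − 3×29)×20 = 4800 mm² (U = 1.0, A_e = A_n). φR_n = 0.75 × 450 × 4800 = 1620.0 kN.
Tension yield (gross): A_g = 327×20 = 6540 mm². φR_n = 0.90 × 300 × 6540 = 1765.8 kN.
Governing: min(1768.1, 3146.9, 1620.0, 1765.8) = 1620.0 kN → net-section rupture.

1620.0 kN (net-section rupture governs)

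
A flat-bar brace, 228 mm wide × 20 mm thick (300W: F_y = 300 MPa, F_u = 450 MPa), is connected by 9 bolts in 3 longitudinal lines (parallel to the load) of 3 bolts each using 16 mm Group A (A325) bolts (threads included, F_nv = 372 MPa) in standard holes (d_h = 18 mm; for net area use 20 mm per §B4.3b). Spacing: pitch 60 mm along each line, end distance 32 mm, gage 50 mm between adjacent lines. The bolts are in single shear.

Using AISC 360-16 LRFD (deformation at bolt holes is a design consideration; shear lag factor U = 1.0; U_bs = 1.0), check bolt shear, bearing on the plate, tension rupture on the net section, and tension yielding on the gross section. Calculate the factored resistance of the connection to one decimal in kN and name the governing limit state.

Bolt shear: A_b = π(16)²/4 = 201.06 mm². φR_n = 0.75 × 372 × 201.06 × 9 × 1 = 504.9 kN.
Bearing (20 mm plate, F_u = 450 MPa): end bolts L_c = 32 − 18/2 = 23, R_n = min(1.2×23×20×450, 2.4×16×20×450) = 248.4 kN/bolt; interior L_c = 60 − 18 = 42, R_n = 345.6 kN/bolt. φR_n = 0.75 × (3×248.4 + 6×345.6) = 2114.1 kN.
Tension rupture (net): A_n = (228 − 3×20)×20 = 3360 mm² (U = 1.0, A_e = A_n). φR_n = 0.75 × 450 × 3360 = 1134.0 kN.
Tension yield (gross): A_g = 228×20 = 4560 mm². φR_n = 0.90 × 300 × 4560 = 1231.2 kN.
Governing: min(504.9, 2114.1, 1134.0, 1231.2) = 504.9 kN → bolt shear.

504.9 kN (bolt shear governs)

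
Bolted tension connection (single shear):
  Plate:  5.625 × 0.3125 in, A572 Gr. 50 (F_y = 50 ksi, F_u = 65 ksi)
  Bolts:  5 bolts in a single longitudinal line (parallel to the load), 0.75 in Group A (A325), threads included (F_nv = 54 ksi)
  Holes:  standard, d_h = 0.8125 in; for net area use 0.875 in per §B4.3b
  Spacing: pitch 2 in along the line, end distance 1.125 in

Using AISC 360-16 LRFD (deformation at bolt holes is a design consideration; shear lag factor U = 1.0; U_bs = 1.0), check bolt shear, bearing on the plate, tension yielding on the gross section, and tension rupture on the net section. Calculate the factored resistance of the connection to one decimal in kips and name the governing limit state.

72.4 kips (net-section rupture governs)

Bolt shear: A_b = π(0.75)²/4 = 0.44179 in². φR_n = 0.75 × 54 × 0.44179 × 5 × 1 = 89.5 kips.
Bearing (0.3125 in plate, F_u = 65 ksi): end bolts L_c = 1.125 − 0.8125/2 = 0.71875, R_n = min(1.2×0.71875×0.3125×65, 2.4×0.75×0.3125×65) = 17.52 kips/bolt; interior L_c = 2 − 0.8125 = 1.1875, R_n = 28.945 kips/bolt. φR_n = 0.75 × (1×17.52 + 4×28.945) = 100.0 kips.
Tension yield (gross): A_g = 5.625×0.3125 = 1.7578 in². φR_n = 0.90 × 50 × 1.7578 = 79.1 kips.
Tension rupture (net): A_n = (5.625 − 1×0.875)×0.3125 = 1.4844 in² (U = 1.0, A_e = A_n). φR_n = 0.75 × 65 × 1.4844 = 72.4 kips.
Governing: min(89.5, 100.0, 79.1, 72.4) = 72.4 kips → net-section rupture.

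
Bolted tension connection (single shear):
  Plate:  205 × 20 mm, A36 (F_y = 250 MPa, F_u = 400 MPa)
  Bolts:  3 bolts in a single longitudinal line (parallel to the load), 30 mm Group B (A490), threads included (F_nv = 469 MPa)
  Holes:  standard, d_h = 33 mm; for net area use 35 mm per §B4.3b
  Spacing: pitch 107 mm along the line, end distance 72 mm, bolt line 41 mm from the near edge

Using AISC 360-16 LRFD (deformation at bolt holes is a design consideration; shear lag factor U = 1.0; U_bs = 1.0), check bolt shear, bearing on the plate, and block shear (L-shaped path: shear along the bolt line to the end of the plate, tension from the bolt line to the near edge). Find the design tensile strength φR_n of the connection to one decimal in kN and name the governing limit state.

745.9 kN (bolt shear governs)

Bolt shear: A_b = π(30)²/4 = 706.86 mm². φR_n = 0.75 × 469 × 706.86 × 3 × 1 = 745.9 kN.
Bearing (20 mm plate, F_u = 400 MPa): end bolts L_c = 72 − 33/2 = 55.5, R_n = min(1.2×55.5×20×400, 2.4×30×20×400) = 532.8 kN/bolt; interior L_c = 107 − 33 = 74, R_n = 576 kN/bolt. φR_n = 0.75 × (1×532.8 + 2×576) = 1263.6 kN.
Block shear: shear path 1×[72+2×107] = 1×286 mm, A_gv = 5720, A_nv = 1×(286 − 2.5×35)×20 = 3970 mm²; tension to near edge: (41 − 0.5×35)×20 = 470 mm². R_n = min(0.6×400×3970, 0.6×250×5720) + 1.0×400×470 = min(952.8, 858) + 188 = 1046 kN. φR_n = 0.75 × 1046 = 784.5 kN.
Governing: min(745.9, 1263.6, 784.5) = 745.9 kN → bolt shear.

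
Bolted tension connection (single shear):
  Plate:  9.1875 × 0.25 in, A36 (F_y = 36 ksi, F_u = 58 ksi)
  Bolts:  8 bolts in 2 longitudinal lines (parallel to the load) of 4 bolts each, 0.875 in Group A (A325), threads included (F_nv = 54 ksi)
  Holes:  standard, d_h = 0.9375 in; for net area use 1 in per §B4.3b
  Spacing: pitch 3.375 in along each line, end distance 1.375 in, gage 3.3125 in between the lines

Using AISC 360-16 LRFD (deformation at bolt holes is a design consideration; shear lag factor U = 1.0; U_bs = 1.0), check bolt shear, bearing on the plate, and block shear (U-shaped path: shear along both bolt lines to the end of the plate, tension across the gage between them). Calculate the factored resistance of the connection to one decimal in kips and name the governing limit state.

118.3 kips (block shear governs)

Bolt shear: A_b = π(0.875)²/4 = 0.60132 in². φR_n = 0.75 × 54 × 0.60132 × 8 × 1 = 194.8 kips.
Bearing (0.25 in plate, F_u = 58 ksi): end bolts L_c = 1.375 − 0.9375/2 = 0.90625, R_n = min(1.2×0.90625×0.25×58, 2.4×0.875×0.25×58) = 15.769 kips/bolt; interior L_c = 3.375 − 0.9375 = 2.4375, R_n = 30.45 kips/bolt. φR_n = 0.75 × (2×15.769 + 6×30.45) = 160.7 kips.
Block shear: shear path 2×[1.375+3×3.375] = 2×11.5 in, A_gv = 5.75, A_nv = 2×(11.5 − 3.5×1)×0.25 = 4 in²; tension across gage: (3.3125 − 1×1)×0.25 = 0.57813 in². R_n = min(0.6×58×4, 0.6×36×5.75) + 1.0×58×0.57813 = min(139.2, 124.2) + 33.532 = 157.73 kips. φR_n = 0.75 × 157.73 = 118.3 kips.
Governing: min(194.8, 160.7, 118.3) = 118.3 kips → block shear.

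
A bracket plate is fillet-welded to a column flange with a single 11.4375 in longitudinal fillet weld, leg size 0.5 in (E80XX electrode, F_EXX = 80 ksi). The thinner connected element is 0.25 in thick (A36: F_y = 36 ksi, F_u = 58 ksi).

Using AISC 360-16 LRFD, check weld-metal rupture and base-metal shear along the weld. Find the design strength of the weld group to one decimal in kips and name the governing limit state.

61.8 kips (base-metal shear governs)

Weld metal: throat = 0.707×0.5 = 0.3535 in, L = 11.4375 in. φR_n = 0.75 × 0.6 × 80 × 0.3535 × 11.4375 = 145.6 kips.
Base metal shear (0.25 in plate): yield φR_n = 1.0×0.6×36×0.25×11.4375 = 61.8 kips; rupture φR_n = 0.75×0.6×58×0.25×11.4375 = 74.6 kips; take 61.8 kips (yield).
Governing: min(145.6, 61.8) = 61.8 kips → base-metal shear.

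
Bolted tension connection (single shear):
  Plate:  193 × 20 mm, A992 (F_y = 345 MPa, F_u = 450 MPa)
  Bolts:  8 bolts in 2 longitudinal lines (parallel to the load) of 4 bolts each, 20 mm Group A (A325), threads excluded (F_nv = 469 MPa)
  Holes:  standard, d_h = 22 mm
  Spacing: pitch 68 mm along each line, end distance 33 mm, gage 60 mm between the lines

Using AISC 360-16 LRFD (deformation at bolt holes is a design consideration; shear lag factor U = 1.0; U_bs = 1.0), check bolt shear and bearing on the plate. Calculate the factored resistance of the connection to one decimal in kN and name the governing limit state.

Bolt shear: A_b = π(20)²/4 = 314.16 mm². φR_n = 0.75 × 469 × 314.16 × 8 × 1 = 884.0 kN.
Bearing (20 mm plate, F_u = 450 MPa): end bolts L_c = 33 − 22/2 = 22, R_n = min(1.2×22×20×450, 2.4×20×20×450) = 237.6 kN/bolt; interior L_c = 68 − 22 = 46, R_n = 432 kN/bolt. φR_n = 0.75 × (2×237.6 + 6×432) = 2300.4 kN.
Governing: min(884.0, 2300.4) = 884.0 kN → bolt shear.

884.0 kN (bolt shear governs)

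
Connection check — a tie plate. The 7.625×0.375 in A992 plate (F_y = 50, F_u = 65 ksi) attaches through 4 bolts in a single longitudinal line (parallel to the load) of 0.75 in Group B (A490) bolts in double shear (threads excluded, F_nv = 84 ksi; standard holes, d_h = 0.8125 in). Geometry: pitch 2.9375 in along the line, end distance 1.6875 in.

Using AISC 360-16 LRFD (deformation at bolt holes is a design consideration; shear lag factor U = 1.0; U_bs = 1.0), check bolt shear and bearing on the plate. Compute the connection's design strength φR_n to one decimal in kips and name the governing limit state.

126.8 kips (bearing governs)

Bolt shear: A_b = π(0.75)²/4 = 0.44179 in². φR_n = 0.75 × 84 × 0.44179 × 4 × 2 = 222.7 kips.
Bearing (0.375 in plate, F_u = 65 ksi): end bolts L_c = 1.6875 − 0.8125/2 = 1.28125, R_n = min(1.2×1.28125×0.375×65, 2.4×0.75×0.375×65) = 37.477 kips/bolt; interior L_c = 2.9375 − 0.8125 = 2.125, R_n = 43.875 kips/bolt. φR_n = 0.75 × (1×37.477 + 3×43.875) = 126.8 kips.
Governing: min(222.7, 126.8) = 126.8 kips → bearing.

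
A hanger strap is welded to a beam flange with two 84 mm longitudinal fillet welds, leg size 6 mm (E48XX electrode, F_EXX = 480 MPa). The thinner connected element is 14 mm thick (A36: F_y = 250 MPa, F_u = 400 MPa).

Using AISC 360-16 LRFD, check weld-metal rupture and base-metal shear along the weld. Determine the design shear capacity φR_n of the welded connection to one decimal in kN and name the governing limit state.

Weld metal: throat = 0.707×6 = 4.242 mm, L = 2×84 = 168 mm. φR_n = 0.75 × 0.6 × 480 × 4.242 × 168 = 153.9 kN.
Base metal shear (14 mm plate): yield φR_n = 1.0×0.6×250×14×168 = 352.8 kN; rupture φR_n = 0.75×0.6×400×14×168 = 423.4 kN; take 352.8 kN (yield).
Governing: min(153.9, 352.8) = 153.9 kN → weld metal.

153.9 kN (weld metal governs)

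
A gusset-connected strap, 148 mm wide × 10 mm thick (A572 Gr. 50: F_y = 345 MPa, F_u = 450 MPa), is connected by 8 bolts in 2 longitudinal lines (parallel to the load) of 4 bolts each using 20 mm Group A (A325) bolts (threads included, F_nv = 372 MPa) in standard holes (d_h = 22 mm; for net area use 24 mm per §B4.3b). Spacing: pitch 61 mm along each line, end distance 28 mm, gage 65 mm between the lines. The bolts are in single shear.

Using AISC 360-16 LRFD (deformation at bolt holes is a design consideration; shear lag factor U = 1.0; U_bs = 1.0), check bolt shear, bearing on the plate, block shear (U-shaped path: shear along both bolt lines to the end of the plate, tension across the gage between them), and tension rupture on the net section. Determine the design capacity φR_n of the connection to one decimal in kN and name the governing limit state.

Bolt shear: A_b = π(20)²/4 = 314.16 mm². φR_n = 0.75 × 372 × 314.16 × 8 × 1 = 701.2 kN.
Bearing (10 mm plate, F_u = 450 MPa): end bolts L_c = 28 − 22/2 = 17, R_n = min(1.2×17×10×450, 2.4×20×10×450) = 91.8 kN/bolt; interior L_c = 61 − 22 = 39, R_n = 210.6 kN/bolt. φR_n = 0.75 × (2×91.8 + 6×210.6) = 1085.4 kN.
Block shear: shear path 2×[28+3×61] = 2×211 mm, A_gv = 4220, A_nv = 2×(211 − 3.5×24)×10 = 2540 mm²; tension across gage: (65 − 1×24)×10 = 410 mm². R_n = min(0.6×450×2540, 0.6×345×4220) + 1.0×450×410 = min(685.8, 873.54) + 184.5 = 870.3 kN. φR_n = 0.75 × 870.3 = 652.7 kN.
Tension rupture (net): A_n = (148 − 2×24)×10 = 1000 mm² (U = 1.0, A_e = A_n). φR_n = 0.75 × 450 × 1000 = 337.5 kN.
Governing: min(701.2, 1085.4, 652.7, 337.5) = 337.5 kN → net-section rupture.

337.5 kN (net-section rupture governs)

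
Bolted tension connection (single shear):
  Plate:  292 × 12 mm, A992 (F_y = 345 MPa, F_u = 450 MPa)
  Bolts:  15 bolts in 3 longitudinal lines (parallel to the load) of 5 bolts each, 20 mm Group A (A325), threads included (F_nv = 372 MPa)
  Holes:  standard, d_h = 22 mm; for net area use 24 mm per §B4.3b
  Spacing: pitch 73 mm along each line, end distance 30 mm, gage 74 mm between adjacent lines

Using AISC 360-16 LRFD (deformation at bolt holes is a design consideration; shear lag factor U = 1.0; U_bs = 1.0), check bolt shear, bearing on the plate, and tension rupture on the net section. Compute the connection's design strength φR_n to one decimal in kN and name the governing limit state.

Bolt shear: A_b = π(20)²/4 = 314.16 mm². φR_n = 0.75 × 372 × 314.16 × 15 × 1 = 1314.8 kN.
Bearing (12 mm plate, F_u = 450 MPa): end bolts L_c = 30 − 22/2 = 19, R_n = min(1.2×19×12×450, 2.4×20×12×450) = 123.12 kN/bolt; interior L_c = 73 − 22 = 51, R_n = 259.2 kN/bolt. φR_n = 0.75 × (3×123.12 + 12×259.2) = 2609.8 kN.
Tension rupture (net): A_n = (292 − 3×24)×12 = 2640 mm² (U = 1.0, A_e = A_n). φR_n = 0.75 × 450 × 2640 = 891.0 kN.
Governing: min(1314.8, 2609.8, 891.0) = 891.0 kN → net-section rupture.

891.0 kN (net-section rupture governs)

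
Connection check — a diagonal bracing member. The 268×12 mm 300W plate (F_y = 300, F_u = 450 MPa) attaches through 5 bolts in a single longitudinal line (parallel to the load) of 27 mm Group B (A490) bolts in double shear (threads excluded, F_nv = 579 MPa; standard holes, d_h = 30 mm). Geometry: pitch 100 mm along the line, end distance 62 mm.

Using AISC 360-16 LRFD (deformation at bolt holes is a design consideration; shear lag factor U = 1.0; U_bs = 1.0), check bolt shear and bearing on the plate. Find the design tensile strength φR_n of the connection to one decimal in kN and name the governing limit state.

Bolt shear: A_b = π(27)²/4 = 572.56 mm². φR_n = 0.75 × 579 × 572.56 × 5 × 2 = 2486.3 kN.
Bearing (12 mm plate, F_u = 450 MPa): end bolts L_c = 62 − 30/2 = 47, R_n = min(1.2×47×12×450, 2.4×27×12×450) = 304.56 kN/bolt; interior L_c = 100 − 30 = 70, R_n = 349.92 kN/bolt. φR_n = 0.75 × (1×304.56 + 4×349.92) = 1278.2 kN.
Governing: min(2486.3, 1278.2) = 1278.2 kN → bearing.

1278.2 kN (bearing governs)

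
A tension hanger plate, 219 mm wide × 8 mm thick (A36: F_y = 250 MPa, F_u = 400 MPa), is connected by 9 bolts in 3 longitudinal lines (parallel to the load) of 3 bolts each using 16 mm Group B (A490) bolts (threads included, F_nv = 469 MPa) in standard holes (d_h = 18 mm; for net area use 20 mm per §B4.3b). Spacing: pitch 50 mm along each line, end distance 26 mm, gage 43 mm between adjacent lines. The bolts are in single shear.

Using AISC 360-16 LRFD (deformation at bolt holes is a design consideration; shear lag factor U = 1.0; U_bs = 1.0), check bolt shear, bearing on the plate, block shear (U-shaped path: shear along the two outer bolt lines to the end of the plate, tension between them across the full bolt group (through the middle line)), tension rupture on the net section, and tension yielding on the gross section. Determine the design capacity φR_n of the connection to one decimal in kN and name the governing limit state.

329.3 kN (block shear governs)

Bolt shear: A_b = π(16)²/4 = 201.06 mm². φR_n = 0.75 × 469 × 201.06 × 9 × 1 = 636.5 kN.
Bearing (8 mm plate, F_u = 400 MPa): end bolts L_c = 26 − 18/2 = 17, R_n = min(1.2×17×8×400, 2.4×16×8×400) = 65.28 kN/bolt; interior L_c = 50 − 18 = 32, R_n = 122.88 kN/bolt. φR_n = 0.75 × (3×65.28 + 6×122.88) = 699.8 kN.
Block shear: shear path 2×[26+2×50] = 2×126 mm, A_gv = 2016, A_nv = 2×(126 − 2.5×20)×8 = 1216 mm²; tension across gage: (86 − 2×20)×8 = 368 mm². R_n = min(0.6×400×1216, 0.6×250×2016) + 1.0×400×368 = min(291.84, 302.4) + 147.2 = 439.04 kN. φR_n = 0.75 × 439.04 = 329.3 kN.
Tension rupture (net): A_n = (219 − 3×20)×8 = 1272 mm² (U = 1.0, A_e = A_n). φR_n = 0.75 × 400 × 1272 = 381.6 kN.
Tension yield (gross): A_g = 219×8 = 1752 mm². φR_n = 0.90 × 250 × 1752 = 394.2 kN.
Governing: min(636.5, 699.8, 329.3, 381.6, 394.2) = 329.3 kN → block shear.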